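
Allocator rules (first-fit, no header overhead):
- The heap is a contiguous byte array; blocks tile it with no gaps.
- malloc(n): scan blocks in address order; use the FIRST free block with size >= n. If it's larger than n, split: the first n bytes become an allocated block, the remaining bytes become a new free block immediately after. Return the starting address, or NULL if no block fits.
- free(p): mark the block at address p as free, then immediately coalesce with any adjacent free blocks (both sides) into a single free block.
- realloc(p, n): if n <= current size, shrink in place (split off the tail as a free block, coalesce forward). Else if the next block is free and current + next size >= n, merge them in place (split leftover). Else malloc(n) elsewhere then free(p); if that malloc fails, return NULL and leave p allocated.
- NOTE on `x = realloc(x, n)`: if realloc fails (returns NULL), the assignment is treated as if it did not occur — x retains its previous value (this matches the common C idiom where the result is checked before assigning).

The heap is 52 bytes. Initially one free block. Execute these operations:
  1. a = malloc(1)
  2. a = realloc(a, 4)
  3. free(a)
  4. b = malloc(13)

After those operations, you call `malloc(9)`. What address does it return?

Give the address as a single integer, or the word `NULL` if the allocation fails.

Answer: 13

Derivation:
Op 1: a = malloc(1) -> a = 0; heap: [0-0 ALLOC][1-51 FREE]
Op 2: a = realloc(a, 4) -> a = 0; heap: [0-3 ALLOC][4-51 FREE]
Op 3: free(a) -> (freed a); heap: [0-51 FREE]
Op 4: b = malloc(13) -> b = 0; heap: [0-12 ALLOC][13-51 FREE]
malloc(9): first-fit scan over [0-12 ALLOC][13-51 FREE] -> 13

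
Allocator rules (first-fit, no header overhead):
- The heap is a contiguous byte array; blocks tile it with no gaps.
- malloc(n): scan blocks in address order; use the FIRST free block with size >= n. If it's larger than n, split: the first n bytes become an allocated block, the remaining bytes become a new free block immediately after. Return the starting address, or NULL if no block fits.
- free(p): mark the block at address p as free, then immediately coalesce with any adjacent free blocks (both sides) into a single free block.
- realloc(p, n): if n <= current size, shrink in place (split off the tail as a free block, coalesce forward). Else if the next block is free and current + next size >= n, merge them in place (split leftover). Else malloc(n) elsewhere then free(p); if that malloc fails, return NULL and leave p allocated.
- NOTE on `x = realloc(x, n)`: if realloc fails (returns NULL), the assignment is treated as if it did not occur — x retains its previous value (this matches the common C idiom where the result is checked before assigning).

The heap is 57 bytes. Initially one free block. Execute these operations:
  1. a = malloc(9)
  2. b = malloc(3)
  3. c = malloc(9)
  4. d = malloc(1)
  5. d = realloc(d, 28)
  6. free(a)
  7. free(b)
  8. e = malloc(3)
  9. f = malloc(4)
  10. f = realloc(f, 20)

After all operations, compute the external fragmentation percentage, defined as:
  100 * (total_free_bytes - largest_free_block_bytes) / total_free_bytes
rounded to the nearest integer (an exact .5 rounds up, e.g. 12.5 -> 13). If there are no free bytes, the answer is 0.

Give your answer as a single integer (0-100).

Answer: 38

Derivation:
Op 1: a = malloc(9) -> a = 0; heap: [0-8 ALLOC][9-56 FREE]
Op 2: b = malloc(3) -> b = 9; heap: [0-8 ALLOC][9-11 ALLOC][12-56 FREE]
Op 3: c = malloc(9) -> c = 12; heap: [0-8 ALLOC][9-11 ALLOC][12-20 ALLOC][21-56 FREE]
Op 4: d = malloc(1) -> d = 21; heap: [0-8 ALLOC][9-11 ALLOC][12-20 ALLOC][21-21 ALLOC][22-56 FREE]
Op 5: d = realloc(d, 28) -> d = 21; heap: [0-8 ALLOC][9-11 ALLOC][12-20 ALLOC][21-48 ALLOC][49-56 FREE]
Op 6: free(a) -> (freed a); heap: [0-8 FREE][9-11 ALLOC][12-20 ALLOC][21-48 ALLOC][49-56 FREE]
Op 7: free(b) -> (freed b); heap: [0-11 FREE][12-20 ALLOC][21-48 ALLOC][49-56 FREE]
Op 8: e = malloc(3) -> e = 0; heap: [0-2 ALLOC][3-11 FREE][12-20 ALLOC][21-48 ALLOC][49-56 FREE]
Op 9: f = malloc(4) -> f = 3; heap: [0-2 ALLOC][3-6 ALLOC][7-11 FREE][12-20 ALLOC][21-48 ALLOC][49-56 FREE]
Op 10: f = realloc(f, 20) -> NULL (f unchanged); heap: [0-2 ALLOC][3-6 ALLOC][7-11 FREE][12-20 ALLOC][21-48 ALLOC][49-56 FREE]
Free blocks: [5 8] total_free=13 largest=8 -> 100*(13-8)/13 = 500/13 ≈ 38.462 -> rounds to 38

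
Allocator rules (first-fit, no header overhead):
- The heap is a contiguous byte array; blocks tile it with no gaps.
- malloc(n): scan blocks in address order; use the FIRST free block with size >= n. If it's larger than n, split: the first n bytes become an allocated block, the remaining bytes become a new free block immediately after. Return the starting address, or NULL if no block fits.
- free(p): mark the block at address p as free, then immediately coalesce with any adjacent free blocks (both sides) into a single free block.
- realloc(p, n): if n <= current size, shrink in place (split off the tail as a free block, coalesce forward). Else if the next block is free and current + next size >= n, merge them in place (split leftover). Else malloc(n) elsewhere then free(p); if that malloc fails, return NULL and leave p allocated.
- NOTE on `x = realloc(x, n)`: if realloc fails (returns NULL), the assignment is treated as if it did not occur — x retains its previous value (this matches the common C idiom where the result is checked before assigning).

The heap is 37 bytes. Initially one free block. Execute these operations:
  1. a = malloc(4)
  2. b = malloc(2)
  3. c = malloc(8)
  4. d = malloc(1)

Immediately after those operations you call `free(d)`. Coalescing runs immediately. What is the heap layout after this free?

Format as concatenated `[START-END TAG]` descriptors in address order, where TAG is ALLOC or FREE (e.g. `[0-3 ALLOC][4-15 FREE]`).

Answer: [0-3 ALLOC][4-5 ALLOC][6-13 ALLOC][14-36 FREE]

Derivation:
Op 1: a = malloc(4) -> a = 0; heap: [0-3 ALLOC][4-36 FREE]
Op 2: b = malloc(2) -> b = 4; heap: [0-3 ALLOC][4-5 ALLOC][6-36 FREE]
Op 3: c = malloc(8) -> c = 6; heap: [0-3 ALLOC][4-5 ALLOC][6-13 ALLOC][14-36 FREE]
Op 4: d = malloc(1) -> d = 14; heap: [0-3 ALLOC][4-5 ALLOC][6-13 ALLOC][14-14 ALLOC][15-36 FREE]
free(d): d = 14 -> block [14-14 ALLOC]; mark free, coalesce with adjacent free neighbors -> [0-3 ALLOC][4-5 ALLOC][6-13 ALLOC][14-36 FREE]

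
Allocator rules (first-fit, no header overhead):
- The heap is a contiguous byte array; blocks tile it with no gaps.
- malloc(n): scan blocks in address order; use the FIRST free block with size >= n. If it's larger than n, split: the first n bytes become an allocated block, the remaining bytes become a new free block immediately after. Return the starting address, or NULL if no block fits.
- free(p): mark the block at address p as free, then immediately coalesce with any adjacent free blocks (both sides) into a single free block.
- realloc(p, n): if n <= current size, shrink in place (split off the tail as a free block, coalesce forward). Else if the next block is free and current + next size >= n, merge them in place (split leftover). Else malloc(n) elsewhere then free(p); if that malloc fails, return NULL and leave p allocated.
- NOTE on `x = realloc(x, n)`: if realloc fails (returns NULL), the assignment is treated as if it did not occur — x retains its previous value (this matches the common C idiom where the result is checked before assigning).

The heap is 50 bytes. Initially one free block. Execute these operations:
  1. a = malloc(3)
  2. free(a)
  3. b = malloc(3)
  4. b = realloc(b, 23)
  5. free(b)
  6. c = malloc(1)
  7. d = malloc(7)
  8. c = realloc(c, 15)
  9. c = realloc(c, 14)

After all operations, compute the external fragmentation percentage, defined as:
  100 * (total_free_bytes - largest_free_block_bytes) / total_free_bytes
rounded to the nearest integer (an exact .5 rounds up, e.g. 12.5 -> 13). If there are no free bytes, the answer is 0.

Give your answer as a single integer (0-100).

Answer: 3

Derivation:
Op 1: a = malloc(3) -> a = 0; heap: [0-2 ALLOC][3-49 FREE]
Op 2: free(a) -> (freed a); heap: [0-49 FREE]
Op 3: b = malloc(3) -> b = 0; heap: [0-2 ALLOC][3-49 FREE]
Op 4: b = realloc(b, 23) -> b = 0; heap: [0-22 ALLOC][23-49 FREE]
Op 5: free(b) -> (freed b); heap: [0-49 FREE]
Op 6: c = malloc(1) -> c = 0; heap: [0-0 ALLOC][1-49 FREE]
Op 7: d = malloc(7) -> d = 1; heap: [0-0 ALLOC][1-7 ALLOC][8-49 FREE]
Op 8: c = realloc(c, 15) -> c = 8; heap: [0-0 FREE][1-7 ALLOC][8-22 ALLOC][23-49 FREE]
Op 9: c = realloc(c, 14) -> c = 8; heap: [0-0 FREE][1-7 ALLOC][8-21 ALLOC][22-49 FREE]
Free blocks: [1 28] total_free=29 largest=28 -> 100*(29-28)/29 = 100/29 ≈ 3.448 -> rounds to 3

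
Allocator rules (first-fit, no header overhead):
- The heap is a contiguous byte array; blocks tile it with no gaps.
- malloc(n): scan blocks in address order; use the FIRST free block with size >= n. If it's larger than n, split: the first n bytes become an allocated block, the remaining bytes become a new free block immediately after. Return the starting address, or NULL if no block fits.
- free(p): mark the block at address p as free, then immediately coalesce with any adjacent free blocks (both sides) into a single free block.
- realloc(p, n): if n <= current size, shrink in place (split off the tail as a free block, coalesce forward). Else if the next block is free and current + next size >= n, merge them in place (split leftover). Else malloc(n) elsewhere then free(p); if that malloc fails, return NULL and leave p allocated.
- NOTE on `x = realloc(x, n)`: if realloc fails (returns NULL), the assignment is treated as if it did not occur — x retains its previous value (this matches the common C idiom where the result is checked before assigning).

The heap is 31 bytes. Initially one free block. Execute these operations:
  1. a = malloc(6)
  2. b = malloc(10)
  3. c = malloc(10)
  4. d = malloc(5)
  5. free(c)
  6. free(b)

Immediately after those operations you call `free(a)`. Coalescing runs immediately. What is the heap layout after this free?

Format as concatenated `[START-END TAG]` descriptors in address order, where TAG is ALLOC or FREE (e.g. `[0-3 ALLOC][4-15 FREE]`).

Answer: [0-25 FREE][26-30 ALLOC]

Derivation:
Op 1: a = malloc(6) -> a = 0; heap: [0-5 ALLOC][6-30 FREE]
Op 2: b = malloc(10) -> b = 6; heap: [0-5 ALLOC][6-15 ALLOC][16-30 FREE]
Op 3: c = malloc(10) -> c = 16; heap: [0-5 ALLOC][6-15 ALLOC][16-25 ALLOC][26-30 FREE]
Op 4: d = malloc(5) -> d = 26; heap: [0-5 ALLOC][6-15 ALLOC][16-25 ALLOC][26-30 ALLOC]
Op 5: free(c) -> (freed c); heap: [0-5 ALLOC][6-15 ALLOC][16-25 FREE][26-30 ALLOC]
Op 6: free(b) -> (freed b); heap: [0-5 ALLOC][6-25 FREE][26-30 ALLOC]
free(a): a = 0 -> block [0-5 ALLOC]; mark free, coalesce with adjacent free neighbors -> [0-25 FREE][26-30 ALLOC]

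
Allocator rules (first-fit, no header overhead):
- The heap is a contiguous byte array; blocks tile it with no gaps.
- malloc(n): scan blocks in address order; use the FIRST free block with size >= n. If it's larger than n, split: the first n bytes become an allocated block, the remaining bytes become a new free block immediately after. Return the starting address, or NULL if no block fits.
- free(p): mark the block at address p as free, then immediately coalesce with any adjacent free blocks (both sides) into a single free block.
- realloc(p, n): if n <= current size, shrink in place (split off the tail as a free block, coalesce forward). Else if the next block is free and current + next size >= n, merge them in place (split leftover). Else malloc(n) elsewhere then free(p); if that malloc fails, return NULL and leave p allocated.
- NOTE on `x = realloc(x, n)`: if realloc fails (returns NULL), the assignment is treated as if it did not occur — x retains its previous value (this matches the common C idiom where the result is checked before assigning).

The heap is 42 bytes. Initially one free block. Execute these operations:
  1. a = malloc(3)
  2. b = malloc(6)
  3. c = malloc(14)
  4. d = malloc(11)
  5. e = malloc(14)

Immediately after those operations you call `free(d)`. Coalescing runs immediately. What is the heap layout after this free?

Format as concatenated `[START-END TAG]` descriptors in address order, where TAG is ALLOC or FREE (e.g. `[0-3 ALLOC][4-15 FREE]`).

Answer: [0-2 ALLOC][3-8 ALLOC][9-22 ALLOC][23-41 FREE]

Derivation:
Op 1: a = malloc(3) -> a = 0; heap: [0-2 ALLOC][3-41 FREE]
Op 2: b = malloc(6) -> b = 3; heap: [0-2 ALLOC][3-8 ALLOC][9-41 FREE]
Op 3: c = malloc(14) -> c = 9; heap: [0-2 ALLOC][3-8 ALLOC][9-22 ALLOC][23-41 FREE]
Op 4: d = malloc(11) -> d = 23; heap: [0-2 ALLOC][3-8 ALLOC][9-22 ALLOC][23-33 ALLOC][34-41 FREE]
Op 5: e = malloc(14) -> e = NULL; heap: [0-2 ALLOC][3-8 ALLOC][9-22 ALLOC][23-33 ALLOC][34-41 FREE]
free(d): d = 23 -> block [23-33 ALLOC]; mark free, coalesce with adjacent free neighbors -> [0-2 ALLOC][3-8 ALLOC][9-22 ALLOC][23-41 FREE]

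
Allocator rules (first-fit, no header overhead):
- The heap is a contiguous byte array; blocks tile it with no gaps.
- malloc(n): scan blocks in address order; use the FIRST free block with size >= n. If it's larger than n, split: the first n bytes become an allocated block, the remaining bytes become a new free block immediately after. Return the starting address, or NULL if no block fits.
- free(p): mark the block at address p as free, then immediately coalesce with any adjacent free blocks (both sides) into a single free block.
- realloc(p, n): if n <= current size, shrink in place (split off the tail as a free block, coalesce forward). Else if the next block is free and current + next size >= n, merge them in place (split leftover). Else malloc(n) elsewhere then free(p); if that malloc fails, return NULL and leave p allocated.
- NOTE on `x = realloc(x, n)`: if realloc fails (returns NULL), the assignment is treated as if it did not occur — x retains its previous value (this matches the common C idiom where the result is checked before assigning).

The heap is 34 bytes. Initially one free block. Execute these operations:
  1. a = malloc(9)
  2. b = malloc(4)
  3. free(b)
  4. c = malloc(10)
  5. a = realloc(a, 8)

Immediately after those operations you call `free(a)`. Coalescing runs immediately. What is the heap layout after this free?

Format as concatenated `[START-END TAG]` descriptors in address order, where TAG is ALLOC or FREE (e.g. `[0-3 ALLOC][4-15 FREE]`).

Answer: [0-8 FREE][9-18 ALLOC][19-33 FREE]

Derivation:
Op 1: a = malloc(9) -> a = 0; heap: [0-8 ALLOC][9-33 FREE]
Op 2: b = malloc(4) -> b = 9; heap: [0-8 ALLOC][9-12 ALLOC][13-33 FREE]
Op 3: free(b) -> (freed b); heap: [0-8 ALLOC][9-33 FREE]
Op 4: c = malloc(10) -> c = 9; heap: [0-8 ALLOC][9-18 ALLOC][19-33 FREE]
Op 5: a = realloc(a, 8) -> a = 0; heap: [0-7 ALLOC][8-8 FREE][9-18 ALLOC][19-33 FREE]
free(a): a = 0 -> block [0-7 ALLOC]; mark free, coalesce with adjacent free neighbors -> [0-8 FREE][9-18 ALLOC][19-33 FREE]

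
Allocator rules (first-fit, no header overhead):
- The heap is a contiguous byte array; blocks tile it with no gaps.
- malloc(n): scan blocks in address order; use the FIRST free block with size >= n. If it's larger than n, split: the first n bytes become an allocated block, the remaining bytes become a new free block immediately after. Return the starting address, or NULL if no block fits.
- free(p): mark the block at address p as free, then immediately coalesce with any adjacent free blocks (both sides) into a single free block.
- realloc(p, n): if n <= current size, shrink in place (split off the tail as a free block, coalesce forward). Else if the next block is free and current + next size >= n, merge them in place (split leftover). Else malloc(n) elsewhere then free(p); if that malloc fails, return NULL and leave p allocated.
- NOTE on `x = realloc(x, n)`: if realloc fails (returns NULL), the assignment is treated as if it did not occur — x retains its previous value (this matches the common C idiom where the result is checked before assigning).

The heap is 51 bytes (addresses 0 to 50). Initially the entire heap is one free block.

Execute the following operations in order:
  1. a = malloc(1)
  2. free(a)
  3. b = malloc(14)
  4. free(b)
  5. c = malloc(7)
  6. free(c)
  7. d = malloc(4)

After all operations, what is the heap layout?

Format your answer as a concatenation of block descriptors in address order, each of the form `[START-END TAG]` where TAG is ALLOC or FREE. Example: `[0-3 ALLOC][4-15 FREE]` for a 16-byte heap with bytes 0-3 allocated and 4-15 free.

Answer: [0-3 ALLOC][4-50 FREE]

Derivation:
Op 1: a = malloc(1) -> a = 0; heap: [0-0 ALLOC][1-50 FREE]
Op 2: free(a) -> (freed a); heap: [0-50 FREE]
Op 3: b = malloc(14) -> b = 0; heap: [0-13 ALLOC][14-50 FREE]
Op 4: free(b) -> (freed b); heap: [0-50 FREE]
Op 5: c = malloc(7) -> c = 0; heap: [0-6 ALLOC][7-50 FREE]
Op 6: free(c) -> (freed c); heap: [0-50 FREE]
Op 7: d = malloc(4) -> d = 0; heap: [0-3 ALLOC][4-50 FREE]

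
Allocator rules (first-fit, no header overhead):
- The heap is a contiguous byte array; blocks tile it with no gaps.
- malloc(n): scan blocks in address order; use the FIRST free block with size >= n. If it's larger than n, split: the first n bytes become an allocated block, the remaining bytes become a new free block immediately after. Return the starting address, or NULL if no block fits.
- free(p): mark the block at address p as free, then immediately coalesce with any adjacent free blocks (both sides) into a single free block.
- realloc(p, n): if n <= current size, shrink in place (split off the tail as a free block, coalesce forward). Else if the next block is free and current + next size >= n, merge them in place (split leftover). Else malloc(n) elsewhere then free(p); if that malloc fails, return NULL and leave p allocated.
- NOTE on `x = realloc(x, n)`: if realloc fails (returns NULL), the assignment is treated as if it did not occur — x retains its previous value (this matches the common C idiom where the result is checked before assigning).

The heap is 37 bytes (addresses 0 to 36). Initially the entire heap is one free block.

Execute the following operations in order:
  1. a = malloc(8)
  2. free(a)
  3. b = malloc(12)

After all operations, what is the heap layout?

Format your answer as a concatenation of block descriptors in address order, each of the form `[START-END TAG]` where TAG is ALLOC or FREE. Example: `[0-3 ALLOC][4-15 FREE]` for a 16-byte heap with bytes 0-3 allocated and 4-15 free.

Answer: [0-11 ALLOC][12-36 FREE]

Derivation:
Op 1: a = malloc(8) -> a = 0; heap: [0-7 ALLOC][8-36 FREE]
Op 2: free(a) -> (freed a); heap: [0-36 FREE]
Op 3: b = malloc(12) -> b = 0; heap: [0-11 ALLOC][12-36 FREE]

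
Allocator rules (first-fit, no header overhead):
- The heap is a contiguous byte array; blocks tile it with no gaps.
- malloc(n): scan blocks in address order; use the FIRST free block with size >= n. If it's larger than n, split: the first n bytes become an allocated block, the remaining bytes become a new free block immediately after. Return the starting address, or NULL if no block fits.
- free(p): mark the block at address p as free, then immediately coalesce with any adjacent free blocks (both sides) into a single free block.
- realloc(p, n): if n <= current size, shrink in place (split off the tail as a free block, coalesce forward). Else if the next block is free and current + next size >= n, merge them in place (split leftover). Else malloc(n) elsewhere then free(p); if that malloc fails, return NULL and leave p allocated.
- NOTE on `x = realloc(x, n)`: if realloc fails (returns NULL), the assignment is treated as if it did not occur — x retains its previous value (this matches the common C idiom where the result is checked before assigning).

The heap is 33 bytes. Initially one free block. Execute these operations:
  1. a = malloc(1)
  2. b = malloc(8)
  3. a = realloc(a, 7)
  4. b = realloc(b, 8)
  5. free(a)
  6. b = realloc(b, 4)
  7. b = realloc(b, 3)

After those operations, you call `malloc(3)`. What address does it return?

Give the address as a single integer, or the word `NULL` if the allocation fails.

Answer: 4

Derivation:
Op 1: a = malloc(1) -> a = 0; heap: [0-0 ALLOC][1-32 FREE]
Op 2: b = malloc(8) -> b = 1; heap: [0-0 ALLOC][1-8 ALLOC][9-32 FREE]
Op 3: a = realloc(a, 7) -> a = 9; heap: [0-0 FREE][1-8 ALLOC][9-15 ALLOC][16-32 FREE]
Op 4: b = realloc(b, 8) -> b = 1; heap: [0-0 FREE][1-8 ALLOC][9-15 ALLOC][16-32 FREE]
Op 5: free(a) -> (freed a); heap: [0-0 FREE][1-8 ALLOC][9-32 FREE]
Op 6: b = realloc(b, 4) -> b = 1; heap: [0-0 FREE][1-4 ALLOC][5-32 FREE]
Op 7: b = realloc(b, 3) -> b = 1; heap: [0-0 FREE][1-3 ALLOC][4-32 FREE]
malloc(3): first-fit scan over [0-0 FREE][1-3 ALLOC][4-32 FREE] -> 4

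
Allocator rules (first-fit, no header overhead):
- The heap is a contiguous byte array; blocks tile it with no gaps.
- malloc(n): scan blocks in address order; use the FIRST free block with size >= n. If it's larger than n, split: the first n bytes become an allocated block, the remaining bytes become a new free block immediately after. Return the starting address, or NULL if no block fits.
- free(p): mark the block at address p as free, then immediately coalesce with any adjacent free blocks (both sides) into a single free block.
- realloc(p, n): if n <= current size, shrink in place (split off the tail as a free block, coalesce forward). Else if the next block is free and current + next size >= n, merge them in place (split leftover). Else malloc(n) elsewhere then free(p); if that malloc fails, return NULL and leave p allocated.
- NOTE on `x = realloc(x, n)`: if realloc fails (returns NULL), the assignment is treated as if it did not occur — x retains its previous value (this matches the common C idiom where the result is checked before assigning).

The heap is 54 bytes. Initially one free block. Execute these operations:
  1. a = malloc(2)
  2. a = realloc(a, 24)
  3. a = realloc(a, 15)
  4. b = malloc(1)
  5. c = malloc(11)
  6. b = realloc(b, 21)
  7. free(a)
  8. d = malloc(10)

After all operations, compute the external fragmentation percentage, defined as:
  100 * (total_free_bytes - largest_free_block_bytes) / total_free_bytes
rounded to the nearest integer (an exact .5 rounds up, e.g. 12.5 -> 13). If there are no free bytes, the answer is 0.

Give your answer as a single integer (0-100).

Op 1: a = malloc(2) -> a = 0; heap: [0-1 ALLOC][2-53 FREE]
Op 2: a = realloc(a, 24) -> a = 0; heap: [0-23 ALLOC][24-53 FREE]
Op 3: a = realloc(a, 15) -> a = 0; heap: [0-14 ALLOC][15-53 FREE]
Op 4: b = malloc(1) -> b = 15; heap: [0-14 ALLOC][15-15 ALLOC][16-53 FREE]
Op 5: c = malloc(11) -> c = 16; heap: [0-14 ALLOC][15-15 ALLOC][16-26 ALLOC][27-53 FREE]
Op 6: b = realloc(b, 21) -> b = 27; heap: [0-14 ALLOC][15-15 FREE][16-26 ALLOC][27-47 ALLOC][48-53 FREE]
Op 7: free(a) -> (freed a); heap: [0-15 FREE][16-26 ALLOC][27-47 ALLOC][48-53 FREE]
Op 8: d = malloc(10) -> d = 0; heap: [0-9 ALLOC][10-15 FREE][16-26 ALLOC][27-47 ALLOC][48-53 FREE]
Free blocks: [6 6] total_free=12 largest=6 -> 100*(12-6)/12 = 600/12 = 50

Answer: 50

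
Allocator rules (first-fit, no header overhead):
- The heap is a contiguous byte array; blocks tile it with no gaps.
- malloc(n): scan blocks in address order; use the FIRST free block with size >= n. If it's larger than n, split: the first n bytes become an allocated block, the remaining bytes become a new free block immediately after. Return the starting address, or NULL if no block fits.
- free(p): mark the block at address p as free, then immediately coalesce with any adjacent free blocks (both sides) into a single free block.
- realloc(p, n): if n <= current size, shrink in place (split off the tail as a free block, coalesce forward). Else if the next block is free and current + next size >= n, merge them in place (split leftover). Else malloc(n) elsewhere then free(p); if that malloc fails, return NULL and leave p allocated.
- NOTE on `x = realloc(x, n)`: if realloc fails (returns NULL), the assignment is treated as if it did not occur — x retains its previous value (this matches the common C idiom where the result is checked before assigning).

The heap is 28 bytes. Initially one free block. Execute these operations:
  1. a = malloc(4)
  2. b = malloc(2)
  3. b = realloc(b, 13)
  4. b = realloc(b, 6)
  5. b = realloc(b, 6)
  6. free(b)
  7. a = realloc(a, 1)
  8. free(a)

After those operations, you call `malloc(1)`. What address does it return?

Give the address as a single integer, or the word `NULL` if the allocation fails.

Op 1: a = malloc(4) -> a = 0; heap: [0-3 ALLOC][4-27 FREE]
Op 2: b = malloc(2) -> b = 4; heap: [0-3 ALLOC][4-5 ALLOC][6-27 FREE]
Op 3: b = realloc(b, 13) -> b = 4; heap: [0-3 ALLOC][4-16 ALLOC][17-27 FREE]
Op 4: b = realloc(b, 6) -> b = 4; heap: [0-3 ALLOC][4-9 ALLOC][10-27 FREE]
Op 5: b = realloc(b, 6) -> b = 4; heap: [0-3 ALLOC][4-9 ALLOC][10-27 FREE]
Op 6: free(b) -> (freed b); heap: [0-3 ALLOC][4-27 FREE]
Op 7: a = realloc(a, 1) -> a = 0; heap: [0-0 ALLOC][1-27 FREE]
Op 8: free(a) -> (freed a); heap: [0-27 FREE]
malloc(1): first-fit scan over [0-27 FREE] -> 0

Answer: 0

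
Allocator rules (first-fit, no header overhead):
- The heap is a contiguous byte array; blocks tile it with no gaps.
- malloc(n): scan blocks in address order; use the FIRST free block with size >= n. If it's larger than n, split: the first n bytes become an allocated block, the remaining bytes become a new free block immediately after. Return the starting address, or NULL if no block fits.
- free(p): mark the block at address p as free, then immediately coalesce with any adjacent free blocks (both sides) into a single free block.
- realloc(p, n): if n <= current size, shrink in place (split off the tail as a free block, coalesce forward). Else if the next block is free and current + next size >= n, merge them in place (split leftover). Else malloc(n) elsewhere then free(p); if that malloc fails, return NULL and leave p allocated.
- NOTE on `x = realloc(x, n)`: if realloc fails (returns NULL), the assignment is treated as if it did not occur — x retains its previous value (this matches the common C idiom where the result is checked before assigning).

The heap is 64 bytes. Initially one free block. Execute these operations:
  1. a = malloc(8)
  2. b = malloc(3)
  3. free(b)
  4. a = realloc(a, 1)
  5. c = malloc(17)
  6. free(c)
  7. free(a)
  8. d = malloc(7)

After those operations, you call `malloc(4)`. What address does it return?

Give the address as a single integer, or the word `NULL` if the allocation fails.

Op 1: a = malloc(8) -> a = 0; heap: [0-7 ALLOC][8-63 FREE]
Op 2: b = malloc(3) -> b = 8; heap: [0-7 ALLOC][8-10 ALLOC][11-63 FREE]
Op 3: free(b) -> (freed b); heap: [0-7 ALLOC][8-63 FREE]
Op 4: a = realloc(a, 1) -> a = 0; heap: [0-0 ALLOC][1-63 FREE]
Op 5: c = malloc(17) -> c = 1; heap: [0-0 ALLOC][1-17 ALLOC][18-63 FREE]
Op 6: free(c) -> (freed c); heap: [0-0 ALLOC][1-63 FREE]
Op 7: free(a) -> (freed a); heap: [0-63 FREE]
Op 8: d = malloc(7) -> d = 0; heap: [0-6 ALLOC][7-63 FREE]
malloc(4): first-fit scan over [0-6 ALLOC][7-63 FREE] -> 7

Answer: 7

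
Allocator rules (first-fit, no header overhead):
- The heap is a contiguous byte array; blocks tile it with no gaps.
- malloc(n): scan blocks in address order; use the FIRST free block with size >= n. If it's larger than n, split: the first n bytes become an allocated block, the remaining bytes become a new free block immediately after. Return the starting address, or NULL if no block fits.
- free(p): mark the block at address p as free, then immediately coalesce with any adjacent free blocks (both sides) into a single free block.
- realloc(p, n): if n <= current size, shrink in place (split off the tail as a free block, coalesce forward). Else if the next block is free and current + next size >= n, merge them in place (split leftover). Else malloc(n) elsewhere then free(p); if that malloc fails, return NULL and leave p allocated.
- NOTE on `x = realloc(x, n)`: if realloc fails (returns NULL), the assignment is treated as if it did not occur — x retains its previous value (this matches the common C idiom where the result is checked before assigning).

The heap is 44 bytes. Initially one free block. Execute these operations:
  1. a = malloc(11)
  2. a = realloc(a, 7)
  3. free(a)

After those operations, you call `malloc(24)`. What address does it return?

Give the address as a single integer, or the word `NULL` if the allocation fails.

Answer: 0

Derivation:
Op 1: a = malloc(11) -> a = 0; heap: [0-10 ALLOC][11-43 FREE]
Op 2: a = realloc(a, 7) -> a = 0; heap: [0-6 ALLOC][7-43 FREE]
Op 3: free(a) -> (freed a); heap: [0-43 FREE]
malloc(24): first-fit scan over [0-43 FREE] -> 0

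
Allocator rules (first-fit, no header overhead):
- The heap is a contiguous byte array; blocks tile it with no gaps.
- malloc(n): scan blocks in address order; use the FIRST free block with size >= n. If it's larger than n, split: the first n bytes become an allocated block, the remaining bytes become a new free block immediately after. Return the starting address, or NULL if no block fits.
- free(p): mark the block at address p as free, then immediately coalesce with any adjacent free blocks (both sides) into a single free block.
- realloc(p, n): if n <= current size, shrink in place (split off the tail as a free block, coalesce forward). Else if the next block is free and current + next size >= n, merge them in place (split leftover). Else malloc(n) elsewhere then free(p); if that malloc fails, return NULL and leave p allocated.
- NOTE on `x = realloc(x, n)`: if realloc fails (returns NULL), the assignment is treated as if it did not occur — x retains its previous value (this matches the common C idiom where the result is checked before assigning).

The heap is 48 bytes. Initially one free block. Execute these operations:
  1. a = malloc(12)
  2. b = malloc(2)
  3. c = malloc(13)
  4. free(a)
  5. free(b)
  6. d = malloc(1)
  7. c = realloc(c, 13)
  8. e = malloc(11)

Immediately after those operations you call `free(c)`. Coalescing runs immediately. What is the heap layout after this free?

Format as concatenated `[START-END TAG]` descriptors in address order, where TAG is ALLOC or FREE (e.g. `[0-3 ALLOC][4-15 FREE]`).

Op 1: a = malloc(12) -> a = 0; heap: [0-11 ALLOC][12-47 FREE]
Op 2: b = malloc(2) -> b = 12; heap: [0-11 ALLOC][12-13 ALLOC][14-47 FREE]
Op 3: c = malloc(13) -> c = 14; heap: [0-11 ALLOC][12-13 ALLOC][14-26 ALLOC][27-47 FREE]
Op 4: free(a) -> (freed a); heap: [0-11 FREE][12-13 ALLOC][14-26 ALLOC][27-47 FREE]
Op 5: free(b) -> (freed b); heap: [0-13 FREE][14-26 ALLOC][27-47 FREE]
Op 6: d = malloc(1) -> d = 0; heap: [0-0 ALLOC][1-13 FREE][14-26 ALLOC][27-47 FREE]
Op 7: c = realloc(c, 13) -> c = 14; heap: [0-0 ALLOC][1-13 FREE][14-26 ALLOC][27-47 FREE]
Op 8: e = malloc(11) -> e = 1; heap: [0-0 ALLOC][1-11 ALLOC][12-13 FREE][14-26 ALLOC][27-47 FREE]
free(c): c = 14 -> block [14-26 ALLOC]; mark free, coalesce with adjacent free neighbors -> [0-0 ALLOC][1-11 ALLOC][12-47 FREE]

Answer: [0-0 ALLOC][1-11 ALLOC][12-47 FREE]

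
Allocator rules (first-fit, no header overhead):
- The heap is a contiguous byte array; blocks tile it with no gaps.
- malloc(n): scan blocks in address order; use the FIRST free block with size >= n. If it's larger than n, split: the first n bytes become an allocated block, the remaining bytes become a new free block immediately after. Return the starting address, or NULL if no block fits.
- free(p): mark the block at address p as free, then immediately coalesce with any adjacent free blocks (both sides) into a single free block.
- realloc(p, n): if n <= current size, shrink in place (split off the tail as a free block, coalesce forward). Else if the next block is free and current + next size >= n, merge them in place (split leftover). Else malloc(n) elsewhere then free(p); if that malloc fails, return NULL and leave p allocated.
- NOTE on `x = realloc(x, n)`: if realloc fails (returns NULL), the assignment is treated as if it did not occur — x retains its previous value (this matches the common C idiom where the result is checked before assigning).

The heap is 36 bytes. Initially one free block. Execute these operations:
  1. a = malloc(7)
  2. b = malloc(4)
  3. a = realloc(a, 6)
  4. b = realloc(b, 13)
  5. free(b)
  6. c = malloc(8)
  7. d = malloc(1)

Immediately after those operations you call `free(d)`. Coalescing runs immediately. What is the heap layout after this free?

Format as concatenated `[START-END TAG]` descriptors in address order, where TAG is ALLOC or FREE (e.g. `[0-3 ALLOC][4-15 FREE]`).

Answer: [0-5 ALLOC][6-13 ALLOC][14-35 FREE]

Derivation:
Op 1: a = malloc(7) -> a = 0; heap: [0-6 ALLOC][7-35 FREE]
Op 2: b = malloc(4) -> b = 7; heap: [0-6 ALLOC][7-10 ALLOC][11-35 FREE]
Op 3: a = realloc(a, 6) -> a = 0; heap: [0-5 ALLOC][6-6 FREE][7-10 ALLOC][11-35 FREE]
Op 4: b = realloc(b, 13) -> b = 7; heap: [0-5 ALLOC][6-6 FREE][7-19 ALLOC][20-35 FREE]
Op 5: free(b) -> (freed b); heap: [0-5 ALLOC][6-35 FREE]
Op 6: c = malloc(8) -> c = 6; heap: [0-5 ALLOC][6-13 ALLOC][14-35 FREE]
Op 7: d = malloc(1) -> d = 14; heap: [0-5 ALLOC][6-13 ALLOC][14-14 ALLOC][15-35 FREE]
free(d): d = 14 -> block [14-14 ALLOC]; mark free, coalesce with adjacent free neighbors -> [0-5 ALLOC][6-13 ALLOC][14-35 FREE]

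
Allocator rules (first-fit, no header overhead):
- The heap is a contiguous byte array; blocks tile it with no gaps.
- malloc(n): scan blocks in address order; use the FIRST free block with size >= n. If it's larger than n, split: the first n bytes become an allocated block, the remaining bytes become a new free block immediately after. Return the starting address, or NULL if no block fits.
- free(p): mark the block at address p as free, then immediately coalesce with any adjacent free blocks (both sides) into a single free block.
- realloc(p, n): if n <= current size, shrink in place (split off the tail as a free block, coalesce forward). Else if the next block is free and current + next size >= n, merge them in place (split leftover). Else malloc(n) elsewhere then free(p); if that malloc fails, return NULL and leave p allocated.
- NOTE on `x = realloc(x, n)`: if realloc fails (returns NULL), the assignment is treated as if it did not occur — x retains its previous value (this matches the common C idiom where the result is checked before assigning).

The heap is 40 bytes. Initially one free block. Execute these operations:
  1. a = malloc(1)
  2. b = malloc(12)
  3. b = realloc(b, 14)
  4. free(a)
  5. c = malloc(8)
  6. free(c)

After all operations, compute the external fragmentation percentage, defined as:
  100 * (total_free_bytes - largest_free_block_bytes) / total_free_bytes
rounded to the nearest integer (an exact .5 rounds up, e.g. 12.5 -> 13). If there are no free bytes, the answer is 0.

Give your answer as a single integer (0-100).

Answer: 4

Derivation:
Op 1: a = malloc(1) -> a = 0; heap: [0-0 ALLOC][1-39 FREE]
Op 2: b = malloc(12) -> b = 1; heap: [0-0 ALLOC][1-12 ALLOC][13-39 FREE]
Op 3: b = realloc(b, 14) -> b = 1; heap: [0-0 ALLOC][1-14 ALLOC][15-39 FREE]
Op 4: free(a) -> (freed a); heap: [0-0 FREE][1-14 ALLOC][15-39 FREE]
Op 5: c = malloc(8) -> c = 15; heap: [0-0 FREE][1-14 ALLOC][15-22 ALLOC][23-39 FREE]
Op 6: free(c) -> (freed c); heap: [0-0 FREE][1-14 ALLOC][15-39 FREE]
Free blocks: [1 25] total_free=26 largest=25 -> 100*(26-25)/26 = 100/26 ≈ 3.846 -> rounds to 4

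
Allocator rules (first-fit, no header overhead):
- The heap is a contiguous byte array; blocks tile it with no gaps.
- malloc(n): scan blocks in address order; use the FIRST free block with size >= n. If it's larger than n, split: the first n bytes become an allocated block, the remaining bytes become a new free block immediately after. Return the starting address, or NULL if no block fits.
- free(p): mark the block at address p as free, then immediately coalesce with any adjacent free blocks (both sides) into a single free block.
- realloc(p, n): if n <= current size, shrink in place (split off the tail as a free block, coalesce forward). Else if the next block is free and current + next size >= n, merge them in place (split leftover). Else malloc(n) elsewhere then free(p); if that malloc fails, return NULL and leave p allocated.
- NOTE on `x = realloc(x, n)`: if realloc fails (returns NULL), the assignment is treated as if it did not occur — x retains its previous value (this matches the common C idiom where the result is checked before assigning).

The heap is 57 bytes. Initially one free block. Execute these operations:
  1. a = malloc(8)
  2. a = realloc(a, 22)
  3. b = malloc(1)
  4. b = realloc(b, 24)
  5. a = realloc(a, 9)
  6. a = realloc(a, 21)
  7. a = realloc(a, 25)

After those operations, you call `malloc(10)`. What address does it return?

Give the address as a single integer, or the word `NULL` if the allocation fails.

Answer: 46

Derivation:
Op 1: a = malloc(8) -> a = 0; heap: [0-7 ALLOC][8-56 FREE]
Op 2: a = realloc(a, 22) -> a = 0; heap: [0-21 ALLOC][22-56 FREE]
Op 3: b = malloc(1) -> b = 22; heap: [0-21 ALLOC][22-22 ALLOC][23-56 FREE]
Op 4: b = realloc(b, 24) -> b = 22; heap: [0-21 ALLOC][22-45 ALLOC][46-56 FREE]
Op 5: a = realloc(a, 9) -> a = 0; heap: [0-8 ALLOC][9-21 FREE][22-45 ALLOC][46-56 FREE]
Op 6: a = realloc(a, 21) -> a = 0; heap: [0-20 ALLOC][21-21 FREE][22-45 ALLOC][46-56 FREE]
Op 7: a = realloc(a, 25) -> NULL (a unchanged); heap: [0-20 ALLOC][21-21 FREE][22-45 ALLOC][46-56 FREE]
malloc(10): first-fit scan over [0-20 ALLOC][21-21 FREE][22-45 ALLOC][46-56 FREE] -> 46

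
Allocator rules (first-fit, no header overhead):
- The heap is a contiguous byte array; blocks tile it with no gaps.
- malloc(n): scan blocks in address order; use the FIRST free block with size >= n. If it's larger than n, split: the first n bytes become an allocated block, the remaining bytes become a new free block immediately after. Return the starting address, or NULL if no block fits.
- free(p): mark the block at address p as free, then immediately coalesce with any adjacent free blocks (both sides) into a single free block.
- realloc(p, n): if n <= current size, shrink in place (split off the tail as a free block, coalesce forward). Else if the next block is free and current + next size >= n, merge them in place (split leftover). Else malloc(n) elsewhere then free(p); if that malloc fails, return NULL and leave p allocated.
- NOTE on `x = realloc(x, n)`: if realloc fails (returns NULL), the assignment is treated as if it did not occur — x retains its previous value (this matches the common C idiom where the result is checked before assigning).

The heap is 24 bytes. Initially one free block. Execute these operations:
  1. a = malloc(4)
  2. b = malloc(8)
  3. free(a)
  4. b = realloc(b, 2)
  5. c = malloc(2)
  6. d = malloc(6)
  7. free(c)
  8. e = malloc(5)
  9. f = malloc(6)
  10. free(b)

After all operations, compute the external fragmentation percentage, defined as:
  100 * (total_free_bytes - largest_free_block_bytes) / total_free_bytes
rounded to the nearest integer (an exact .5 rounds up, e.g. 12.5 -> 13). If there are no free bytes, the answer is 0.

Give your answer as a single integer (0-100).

Op 1: a = malloc(4) -> a = 0; heap: [0-3 ALLOC][4-23 FREE]
Op 2: b = malloc(8) -> b = 4; heap: [0-3 ALLOC][4-11 ALLOC][12-23 FREE]
Op 3: free(a) -> (freed a); heap: [0-3 FREE][4-11 ALLOC][12-23 FREE]
Op 4: b = realloc(b, 2) -> b = 4; heap: [0-3 FREE][4-5 ALLOC][6-23 FREE]
Op 5: c = malloc(2) -> c = 0; heap: [0-1 ALLOC][2-3 FREE][4-5 ALLOC][6-23 FREE]
Op 6: d = malloc(6) -> d = 6; heap: [0-1 ALLOC][2-3 FREE][4-5 ALLOC][6-11 ALLOC][12-23 FREE]
Op 7: free(c) -> (freed c); heap: [0-3 FREE][4-5 ALLOC][6-11 ALLOC][12-23 FREE]
Op 8: e = malloc(5) -> e = 12; heap: [0-3 FREE][4-5 ALLOC][6-11 ALLOC][12-16 ALLOC][17-23 FREE]
Op 9: f = malloc(6) -> f = 17; heap: [0-3 FREE][4-5 ALLOC][6-11 ALLOC][12-16 ALLOC][17-22 ALLOC][23-23 FREE]
Op 10: free(b) -> (freed b); heap: [0-5 FREE][6-11 ALLOC][12-16 ALLOC][17-22 ALLOC][23-23 FREE]
Free blocks: [6 1] total_free=7 largest=6 -> 100*(7-6)/7 = 100/7 ≈ 14.286 -> rounds to 14

Answer: 14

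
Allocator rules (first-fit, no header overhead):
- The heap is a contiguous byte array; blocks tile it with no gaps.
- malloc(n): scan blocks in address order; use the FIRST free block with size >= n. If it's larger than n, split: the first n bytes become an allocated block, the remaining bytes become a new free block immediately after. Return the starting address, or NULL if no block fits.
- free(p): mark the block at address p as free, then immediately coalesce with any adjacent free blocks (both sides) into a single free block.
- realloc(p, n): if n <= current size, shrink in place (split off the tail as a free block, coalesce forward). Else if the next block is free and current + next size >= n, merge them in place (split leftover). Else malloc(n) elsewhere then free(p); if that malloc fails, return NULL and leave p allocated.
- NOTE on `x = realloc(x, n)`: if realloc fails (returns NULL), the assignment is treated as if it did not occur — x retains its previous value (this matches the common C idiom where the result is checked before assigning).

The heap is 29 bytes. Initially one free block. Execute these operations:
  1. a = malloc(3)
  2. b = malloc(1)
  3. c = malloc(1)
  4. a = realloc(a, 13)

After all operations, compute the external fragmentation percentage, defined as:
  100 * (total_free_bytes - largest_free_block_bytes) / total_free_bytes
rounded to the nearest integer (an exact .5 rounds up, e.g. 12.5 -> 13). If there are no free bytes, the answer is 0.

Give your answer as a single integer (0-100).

Answer: 21

Derivation:
Op 1: a = malloc(3) -> a = 0; heap: [0-2 ALLOC][3-28 FREE]
Op 2: b = malloc(1) -> b = 3; heap: [0-2 ALLOC][3-3 ALLOC][4-28 FREE]
Op 3: c = malloc(1) -> c = 4; heap: [0-2 ALLOC][3-3 ALLOC][4-4 ALLOC][5-28 FREE]
Op 4: a = realloc(a, 13) -> a = 5; heap: [0-2 FREE][3-3 ALLOC][4-4 ALLOC][5-17 ALLOC][18-28 FREE]
Free blocks: [3 11] total_free=14 largest=11 -> 100*(14-11)/14 = 300/14 ≈ 21.429 -> rounds to 21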